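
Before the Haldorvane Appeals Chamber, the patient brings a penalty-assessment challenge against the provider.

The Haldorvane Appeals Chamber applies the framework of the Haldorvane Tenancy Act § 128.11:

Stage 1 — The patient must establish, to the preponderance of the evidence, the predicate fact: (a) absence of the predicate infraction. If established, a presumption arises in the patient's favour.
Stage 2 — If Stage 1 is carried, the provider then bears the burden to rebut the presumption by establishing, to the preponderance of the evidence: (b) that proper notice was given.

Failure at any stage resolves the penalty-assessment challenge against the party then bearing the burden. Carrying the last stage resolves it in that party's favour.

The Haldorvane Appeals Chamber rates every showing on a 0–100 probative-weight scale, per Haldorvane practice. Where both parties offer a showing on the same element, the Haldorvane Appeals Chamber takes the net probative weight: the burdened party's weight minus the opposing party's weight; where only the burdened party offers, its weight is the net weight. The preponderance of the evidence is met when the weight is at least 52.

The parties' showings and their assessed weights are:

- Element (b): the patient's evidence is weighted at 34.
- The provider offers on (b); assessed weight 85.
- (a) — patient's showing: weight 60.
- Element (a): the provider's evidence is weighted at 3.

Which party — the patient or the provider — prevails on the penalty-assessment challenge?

patient

Stage 1 — burden on patient; standard: the preponderance of the evidence (weight is at least 52).
    (a): 60 − 3 = 57 ≥ 52 [met]
  Stage 1 carried; the burden shifts to the provider.
Stage 2 — burden on provider; standard: the preponderance of the evidence (weight is at least 52).
    (b): 85 − 34 = 51 < 52 [not met]
  Not every element is met, so the provider fails to carry Stage 2.
The analysis ends at Stage 2; the patient prevails.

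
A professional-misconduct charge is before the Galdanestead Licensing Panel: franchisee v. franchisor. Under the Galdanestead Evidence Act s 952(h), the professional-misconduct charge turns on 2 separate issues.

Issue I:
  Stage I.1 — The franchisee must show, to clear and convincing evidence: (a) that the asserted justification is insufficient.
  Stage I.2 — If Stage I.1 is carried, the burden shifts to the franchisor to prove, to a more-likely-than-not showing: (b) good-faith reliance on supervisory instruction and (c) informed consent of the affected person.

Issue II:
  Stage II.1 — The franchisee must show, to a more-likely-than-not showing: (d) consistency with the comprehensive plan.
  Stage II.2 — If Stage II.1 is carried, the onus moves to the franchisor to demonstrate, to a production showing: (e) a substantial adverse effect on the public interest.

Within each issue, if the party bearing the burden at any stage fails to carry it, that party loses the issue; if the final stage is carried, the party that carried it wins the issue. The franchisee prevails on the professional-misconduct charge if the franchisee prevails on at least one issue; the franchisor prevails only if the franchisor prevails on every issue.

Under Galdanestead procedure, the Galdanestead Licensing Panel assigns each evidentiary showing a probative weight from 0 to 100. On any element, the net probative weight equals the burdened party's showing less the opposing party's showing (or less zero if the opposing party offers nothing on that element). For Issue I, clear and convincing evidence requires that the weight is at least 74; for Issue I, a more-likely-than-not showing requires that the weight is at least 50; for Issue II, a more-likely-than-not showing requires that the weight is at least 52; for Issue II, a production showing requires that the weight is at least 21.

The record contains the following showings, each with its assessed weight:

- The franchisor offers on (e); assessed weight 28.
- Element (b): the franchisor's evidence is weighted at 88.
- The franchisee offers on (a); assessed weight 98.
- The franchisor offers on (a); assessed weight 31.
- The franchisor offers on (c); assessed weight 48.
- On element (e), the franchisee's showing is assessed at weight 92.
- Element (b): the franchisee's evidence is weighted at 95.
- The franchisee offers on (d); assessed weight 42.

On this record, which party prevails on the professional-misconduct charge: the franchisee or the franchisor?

— Issue I —
Stage I.1 (franchisee, clear and convincing evidence, weight is at least 74): (a) net 98−31=67 < 74 — fails.
  Not every element is met, so the franchisee fails to carry Stage I.1.
So the franchisor prevails on this issue.
— Issue II —
Stage II.1 — burden on franchisee; standard: a more-likely-than-not showing (weight is at least 52).
    (d): 42 < 52 [not met]
  The franchisee does not carry Stage II.1.
The franchisor prevails on this issue.
Per-issue: Issue I → franchisor; Issue II → franchisor. The franchisee must prevail on at least one issue; overall, the franchisor prevails.

franchisor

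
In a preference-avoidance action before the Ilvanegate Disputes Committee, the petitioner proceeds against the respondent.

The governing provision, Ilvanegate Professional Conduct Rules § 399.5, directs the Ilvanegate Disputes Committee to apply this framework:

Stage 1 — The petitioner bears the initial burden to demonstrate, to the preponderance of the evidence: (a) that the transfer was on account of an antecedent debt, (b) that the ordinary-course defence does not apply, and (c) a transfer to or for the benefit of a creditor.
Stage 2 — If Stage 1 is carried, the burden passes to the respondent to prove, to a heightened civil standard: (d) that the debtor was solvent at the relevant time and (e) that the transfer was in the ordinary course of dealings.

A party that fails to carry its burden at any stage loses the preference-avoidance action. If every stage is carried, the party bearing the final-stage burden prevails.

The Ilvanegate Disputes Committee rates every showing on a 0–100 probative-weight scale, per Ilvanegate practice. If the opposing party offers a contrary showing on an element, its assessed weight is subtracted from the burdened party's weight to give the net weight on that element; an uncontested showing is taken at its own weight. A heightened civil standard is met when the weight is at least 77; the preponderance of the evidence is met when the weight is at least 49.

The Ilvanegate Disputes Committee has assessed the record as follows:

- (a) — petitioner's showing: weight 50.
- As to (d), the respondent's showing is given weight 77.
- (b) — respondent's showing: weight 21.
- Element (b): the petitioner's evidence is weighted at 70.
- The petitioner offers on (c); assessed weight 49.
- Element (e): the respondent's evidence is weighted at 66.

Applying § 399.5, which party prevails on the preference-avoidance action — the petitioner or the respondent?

petitioner

At Stage 1 the petitioner must meet the preponderance of the evidence (weight is at least 49): on (a) the weight is 50, which does reach 49, so (a) meets the standard; on (b) the weight is 70 less the opposing 21 gives net 49, ≥ 49, so (b) meets the standard; on (c) the weight is 49, ≥ 49, so (c) meets the standard.
  Stage 1 carried; the burden shifts to the respondent.
At Stage 2 the respondent must meet a heightened civil standard (weight is at least 77): on (d) the weight is 77, which does reach 77, so (d) meets the standard; on (e) the weight is 66, which does not reach 77, so (e) does not meet the standard.
  Stage 2 not carried; the respondent fails its burden.
The petitioner prevails.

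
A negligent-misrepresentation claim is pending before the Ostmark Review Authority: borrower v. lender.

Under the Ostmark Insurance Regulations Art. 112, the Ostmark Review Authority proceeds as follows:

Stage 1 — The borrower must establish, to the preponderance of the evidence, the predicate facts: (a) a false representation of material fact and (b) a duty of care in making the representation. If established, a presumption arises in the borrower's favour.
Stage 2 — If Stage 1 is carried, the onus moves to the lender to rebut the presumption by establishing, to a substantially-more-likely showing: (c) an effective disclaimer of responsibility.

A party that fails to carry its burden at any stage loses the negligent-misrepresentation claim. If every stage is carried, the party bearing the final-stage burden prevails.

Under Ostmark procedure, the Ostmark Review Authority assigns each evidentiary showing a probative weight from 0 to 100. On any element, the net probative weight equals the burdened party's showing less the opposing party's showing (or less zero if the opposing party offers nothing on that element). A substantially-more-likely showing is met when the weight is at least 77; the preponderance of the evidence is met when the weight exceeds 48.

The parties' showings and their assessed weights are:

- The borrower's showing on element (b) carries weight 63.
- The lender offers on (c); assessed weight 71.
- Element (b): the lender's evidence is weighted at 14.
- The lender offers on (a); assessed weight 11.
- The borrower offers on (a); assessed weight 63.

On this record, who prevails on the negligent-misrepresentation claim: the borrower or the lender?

borrower

At Stage 1 the borrower must meet the preponderance of the evidence (weight exceeds 48): on (a) the weight is 63 less the opposing 11 gives net 52, > 48, so (a) meets the standard; on (b) the weight is 63 less the opposing 14 gives net 49, which does exceed 48, so (b) meets the standard.
  The borrower carries Stage 1; the lender now bears the burden.
At Stage 2 the lender must meet a substantially-more-likely showing (weight is at least 77): on (c) the weight is 71, < 77, so (c) does not meet the standard.
  Stage 2 not carried; the lender fails its burden.
The borrower prevails.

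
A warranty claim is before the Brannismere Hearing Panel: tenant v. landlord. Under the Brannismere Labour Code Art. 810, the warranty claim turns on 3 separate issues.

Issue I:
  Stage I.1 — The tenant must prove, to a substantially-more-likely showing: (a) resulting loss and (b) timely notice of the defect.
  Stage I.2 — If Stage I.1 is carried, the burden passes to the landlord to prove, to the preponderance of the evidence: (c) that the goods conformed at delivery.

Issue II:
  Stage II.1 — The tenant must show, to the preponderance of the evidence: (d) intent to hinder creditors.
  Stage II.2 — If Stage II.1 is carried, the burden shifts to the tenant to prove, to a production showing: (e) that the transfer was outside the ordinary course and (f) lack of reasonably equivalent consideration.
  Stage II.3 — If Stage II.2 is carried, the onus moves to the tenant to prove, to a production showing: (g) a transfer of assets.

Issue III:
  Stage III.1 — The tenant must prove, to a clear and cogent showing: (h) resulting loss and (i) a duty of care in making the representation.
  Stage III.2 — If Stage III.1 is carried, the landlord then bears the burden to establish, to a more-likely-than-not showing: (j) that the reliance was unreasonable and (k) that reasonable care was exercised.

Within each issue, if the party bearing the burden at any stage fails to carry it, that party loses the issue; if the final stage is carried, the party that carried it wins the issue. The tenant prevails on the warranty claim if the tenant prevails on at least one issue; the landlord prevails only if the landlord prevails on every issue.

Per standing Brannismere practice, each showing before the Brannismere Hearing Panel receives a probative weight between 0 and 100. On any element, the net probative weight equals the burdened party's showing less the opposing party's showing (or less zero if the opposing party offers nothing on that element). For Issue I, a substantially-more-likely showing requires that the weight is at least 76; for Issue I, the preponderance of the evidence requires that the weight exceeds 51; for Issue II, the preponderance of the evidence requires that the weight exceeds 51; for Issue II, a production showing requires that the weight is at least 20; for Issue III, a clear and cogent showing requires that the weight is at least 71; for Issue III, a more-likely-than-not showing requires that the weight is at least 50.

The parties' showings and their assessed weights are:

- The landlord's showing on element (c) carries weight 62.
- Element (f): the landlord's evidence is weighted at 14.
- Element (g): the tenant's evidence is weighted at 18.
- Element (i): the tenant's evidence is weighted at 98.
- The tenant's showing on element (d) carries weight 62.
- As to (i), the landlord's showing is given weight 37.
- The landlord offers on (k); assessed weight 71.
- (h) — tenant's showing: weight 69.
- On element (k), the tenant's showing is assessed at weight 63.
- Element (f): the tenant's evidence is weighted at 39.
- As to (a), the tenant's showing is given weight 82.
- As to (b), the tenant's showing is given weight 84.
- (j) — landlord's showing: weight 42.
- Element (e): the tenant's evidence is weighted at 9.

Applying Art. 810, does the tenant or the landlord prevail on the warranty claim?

landlord

— Issue I —
At Stage I.1 the tenant must meet a substantially-more-likely showing (weight is at least 76): on (a) the weight is 82, which does reach 76, so (a) meets the standard; on (b) the weight is 84, ≥ 76, so (b) meets the standard.
  Stage I.1 carried; the burden shifts to the landlord.
At Stage I.2 the landlord must meet the preponderance of the evidence (weight exceeds 51): on (c) the weight is 62, > 51, so (c) meets the standard.
  The landlord carries the last stage.
Every stage carried; the landlord prevails on this issue.
— Issue II —
Stage II.1 (tenant, the preponderance of the evidence, weight exceeds 51): (d) 62 > 51 — meets.
  All elements met. The tenant retains the burden for Stage II.2.
Stage II.2 (tenant, a production showing, weight is at least 20): (e) 9 < 20 — fails; (f) net 39−14=25 ≥ 20 — meets.
  The tenant does not carry Stage II.2.
So the landlord prevails on this issue.
— Issue III —
At Stage III.1 the tenant must meet a clear and cogent showing (weight is at least 71): on (h) the weight is 69, < 71, so (h) does not meet the standard; on (i) the weight is 98 less the opposing 37 gives net 61, < 71, so (i) does not meet the standard.
  Stage III.1 not carried; the tenant fails its burden.
The landlord prevails on this issue.
Per-issue: Issue I → landlord; Issue II → landlord; Issue III → landlord. The tenant must prevail on at least one issue; overall, the landlord prevails.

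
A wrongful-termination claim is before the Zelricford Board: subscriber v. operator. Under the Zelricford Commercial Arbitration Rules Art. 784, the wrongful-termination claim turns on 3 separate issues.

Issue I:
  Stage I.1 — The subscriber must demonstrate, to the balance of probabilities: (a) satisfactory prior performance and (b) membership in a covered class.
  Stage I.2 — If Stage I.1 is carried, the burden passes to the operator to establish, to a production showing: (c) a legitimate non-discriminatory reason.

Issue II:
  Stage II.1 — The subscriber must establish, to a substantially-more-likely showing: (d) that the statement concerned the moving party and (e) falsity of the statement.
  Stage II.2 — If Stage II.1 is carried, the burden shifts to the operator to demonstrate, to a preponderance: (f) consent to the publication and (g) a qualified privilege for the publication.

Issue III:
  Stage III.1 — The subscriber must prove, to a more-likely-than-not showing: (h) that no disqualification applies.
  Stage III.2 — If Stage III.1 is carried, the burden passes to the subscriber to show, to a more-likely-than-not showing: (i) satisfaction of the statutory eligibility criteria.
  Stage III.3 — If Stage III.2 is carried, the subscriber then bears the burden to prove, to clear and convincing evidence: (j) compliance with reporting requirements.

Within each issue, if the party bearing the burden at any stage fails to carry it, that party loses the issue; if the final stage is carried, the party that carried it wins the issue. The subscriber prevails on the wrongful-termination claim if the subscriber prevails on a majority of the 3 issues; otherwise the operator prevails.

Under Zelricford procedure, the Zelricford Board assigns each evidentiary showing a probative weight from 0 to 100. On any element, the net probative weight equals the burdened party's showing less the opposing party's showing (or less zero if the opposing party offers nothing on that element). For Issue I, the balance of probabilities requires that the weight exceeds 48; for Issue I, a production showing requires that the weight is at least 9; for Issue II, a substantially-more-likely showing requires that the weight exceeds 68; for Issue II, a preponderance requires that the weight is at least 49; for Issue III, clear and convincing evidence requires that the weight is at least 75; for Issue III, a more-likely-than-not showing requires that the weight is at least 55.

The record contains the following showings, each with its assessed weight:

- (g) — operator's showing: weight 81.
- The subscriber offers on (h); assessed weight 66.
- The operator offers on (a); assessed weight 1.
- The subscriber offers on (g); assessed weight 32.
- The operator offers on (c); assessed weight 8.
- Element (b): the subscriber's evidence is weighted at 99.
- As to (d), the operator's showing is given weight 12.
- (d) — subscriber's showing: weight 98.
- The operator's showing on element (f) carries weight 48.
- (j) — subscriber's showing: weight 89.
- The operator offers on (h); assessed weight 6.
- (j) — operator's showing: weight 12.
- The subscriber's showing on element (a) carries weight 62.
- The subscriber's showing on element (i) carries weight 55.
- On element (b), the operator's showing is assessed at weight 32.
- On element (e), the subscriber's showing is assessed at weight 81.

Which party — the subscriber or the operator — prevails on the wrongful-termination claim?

subscriber

— Issue I —
Stage I.1 — burden on subscriber; standard: the balance of probabilities (weight exceeds 48).
    (a): 62 − 1 = 61 > 48 [met]
    (b): 99 − 32 = 67 > 48 [met]
  All elements met. The burden passes to the operator.
Stage I.2 — burden on operator; standard: a production showing (weight is at least 9).
    (c): 8 < 9 [not met]
  The operator does not carry Stage I.2.
The subscriber prevails on this issue.
— Issue II —
Stage II.1 (subscriber, a substantially-more-likely showing, weight exceeds 68): (d) net 98−12=86 > 68 — meets; (e) 81 > 68 — meets.
  Stage II.1 is satisfied; the onus moves to the operator.
Stage II.2 (operator, a preponderance, weight is at least 49): (f) 48 < 49 — fails; (g) net 81−32=49 ≥ 49 — meets.
  Not every element is met, so the operator fails to carry Stage II.2.
The analysis ends at Stage II.2; the subscriber prevails on this issue.
— Issue III —
Stage III.1 — burden on subscriber; standard: a more-likely-than-not showing (weight is at least 55).
    (h): 66 − 6 = 60 ≥ 55 [met]
  All elements met. The subscriber retains the burden for Stage III.2.
Stage III.2 — burden on subscriber; standard: a more-likely-than-not showing (weight is at least 55).
    (i): 55 ≥ 55 [met]
  All elements met. The subscriber retains the burden for Stage III.3.
Stage III.3 — burden on subscriber; standard: clear and convincing evidence (weight is at least 75).
    (j): 89 − 12 = 77 ≥ 75 [met]
  Stage III.3 carried; the final stage is satisfied.
Every stage carried; the subscriber prevails on this issue.
Per-issue: Issue I → subscriber; Issue II → subscriber; Issue III → subscriber. The subscriber must prevail on a majority of issues; overall, the subscriber prevails.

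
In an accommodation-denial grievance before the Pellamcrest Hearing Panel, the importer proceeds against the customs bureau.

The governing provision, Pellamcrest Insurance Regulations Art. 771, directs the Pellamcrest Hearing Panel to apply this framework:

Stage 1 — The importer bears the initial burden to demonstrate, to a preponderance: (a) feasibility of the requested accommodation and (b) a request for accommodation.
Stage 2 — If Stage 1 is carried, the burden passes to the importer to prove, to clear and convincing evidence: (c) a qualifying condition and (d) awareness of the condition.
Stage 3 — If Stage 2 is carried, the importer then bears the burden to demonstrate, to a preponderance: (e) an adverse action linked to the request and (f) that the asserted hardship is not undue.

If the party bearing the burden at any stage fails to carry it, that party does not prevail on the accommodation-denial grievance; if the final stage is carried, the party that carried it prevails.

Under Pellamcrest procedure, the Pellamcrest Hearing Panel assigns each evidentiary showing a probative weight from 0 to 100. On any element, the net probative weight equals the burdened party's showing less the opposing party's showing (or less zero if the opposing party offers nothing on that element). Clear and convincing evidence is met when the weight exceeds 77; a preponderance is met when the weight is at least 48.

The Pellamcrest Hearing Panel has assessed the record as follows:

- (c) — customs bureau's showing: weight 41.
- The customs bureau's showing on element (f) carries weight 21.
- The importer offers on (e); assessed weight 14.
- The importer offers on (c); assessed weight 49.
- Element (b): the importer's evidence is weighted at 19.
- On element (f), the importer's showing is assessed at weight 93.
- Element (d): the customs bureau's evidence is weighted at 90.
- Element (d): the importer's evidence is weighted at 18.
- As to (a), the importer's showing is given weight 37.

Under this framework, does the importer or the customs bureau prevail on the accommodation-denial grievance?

customs bureau

Stage 1 — burden on importer; standard: a preponderance (weight is at least 48).
    (a): 37 < 48 [not met]
    (b): 19 < 48 [not met]
  Not every element is met, so the importer fails to carry Stage 1.
So the customs bureau prevails.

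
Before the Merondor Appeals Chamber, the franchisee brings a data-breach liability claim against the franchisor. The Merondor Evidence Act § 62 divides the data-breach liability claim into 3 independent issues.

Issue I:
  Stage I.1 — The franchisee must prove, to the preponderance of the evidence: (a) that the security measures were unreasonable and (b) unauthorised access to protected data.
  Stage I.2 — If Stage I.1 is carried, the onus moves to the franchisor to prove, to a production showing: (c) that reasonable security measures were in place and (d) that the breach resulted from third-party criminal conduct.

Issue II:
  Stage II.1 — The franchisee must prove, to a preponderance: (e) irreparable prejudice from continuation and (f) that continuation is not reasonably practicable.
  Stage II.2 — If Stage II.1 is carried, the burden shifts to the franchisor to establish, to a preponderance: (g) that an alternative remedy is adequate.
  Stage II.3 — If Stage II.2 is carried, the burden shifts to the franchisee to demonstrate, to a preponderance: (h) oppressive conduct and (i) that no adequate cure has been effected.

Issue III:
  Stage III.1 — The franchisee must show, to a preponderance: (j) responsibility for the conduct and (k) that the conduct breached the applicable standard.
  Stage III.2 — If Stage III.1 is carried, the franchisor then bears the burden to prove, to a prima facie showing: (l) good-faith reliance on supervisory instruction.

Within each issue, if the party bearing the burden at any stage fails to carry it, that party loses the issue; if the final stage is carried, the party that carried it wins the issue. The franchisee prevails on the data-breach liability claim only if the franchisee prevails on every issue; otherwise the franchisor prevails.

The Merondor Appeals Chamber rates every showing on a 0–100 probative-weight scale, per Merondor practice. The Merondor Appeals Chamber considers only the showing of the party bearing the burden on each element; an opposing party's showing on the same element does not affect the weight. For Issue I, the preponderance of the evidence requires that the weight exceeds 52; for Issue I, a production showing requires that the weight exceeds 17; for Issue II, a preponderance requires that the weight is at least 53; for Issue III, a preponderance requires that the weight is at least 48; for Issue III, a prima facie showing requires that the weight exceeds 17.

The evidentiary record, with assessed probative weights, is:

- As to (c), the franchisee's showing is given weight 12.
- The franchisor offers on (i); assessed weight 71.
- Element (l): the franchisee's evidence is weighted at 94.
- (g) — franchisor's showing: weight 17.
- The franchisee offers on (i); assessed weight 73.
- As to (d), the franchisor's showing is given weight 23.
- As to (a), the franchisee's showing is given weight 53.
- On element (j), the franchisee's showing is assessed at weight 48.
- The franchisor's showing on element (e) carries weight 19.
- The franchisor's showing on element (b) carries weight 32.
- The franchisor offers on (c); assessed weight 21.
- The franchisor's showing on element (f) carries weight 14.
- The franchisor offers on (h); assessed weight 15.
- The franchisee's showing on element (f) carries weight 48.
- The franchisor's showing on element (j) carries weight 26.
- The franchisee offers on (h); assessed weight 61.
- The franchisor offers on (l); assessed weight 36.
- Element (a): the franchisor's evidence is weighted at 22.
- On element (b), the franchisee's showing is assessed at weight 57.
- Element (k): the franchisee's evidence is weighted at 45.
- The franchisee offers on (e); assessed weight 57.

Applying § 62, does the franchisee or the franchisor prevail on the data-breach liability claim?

— Issue I —
Stage I.1 — burden on franchisee; standard: the preponderance of the evidence (weight exceeds 52).
    (a): 53 (franchisor's 22 disregarded) > 52 [met]
    (b): 57 (franchisor's 32 disregarded) > 52 [met]
  Stage I.1 is satisfied; the onus moves to the franchisor.
Stage I.2 — burden on franchisor; standard: a production showing (weight exceeds 17).
    (c): 21 (franchisee's 12 disregarded) > 17 [met]
    (d): 23 > 17 [met]
  Stage I.2 carried; the final stage is satisfied.
Every stage carried; the franchisor prevails on this issue.
— Issue II —
At Stage II.1 the franchisee must meet a preponderance (weight is at least 53): on (e) the weight is 57 (the franchisor's 19 is given no effect), which does reach 53, so (e) meets the standard; on (f) the weight is 48 (the franchisor's 14 is given no effect), which does not reach 53, so (f) does not meet the standard.
  The franchisee does not carry Stage II.1.
The analysis ends at Stage II.1; the franchisor prevails on this issue.
— Issue III —
Stage III.1 (franchisee, a preponderance, weight is at least 48): (j) 48 (franchisor's 26 disregarded) ≥ 48 — meets; (k) 45 < 48 — fails.
  Stage III.1 not carried; the franchisee fails its burden.
The analysis ends at Stage III.1; the franchisor prevails on this issue.
Per-issue: Issue I → franchisor; Issue II → franchisor; Issue III → franchisor. The franchisee must prevail on every issue; overall, the franchisor prevails.

franchisor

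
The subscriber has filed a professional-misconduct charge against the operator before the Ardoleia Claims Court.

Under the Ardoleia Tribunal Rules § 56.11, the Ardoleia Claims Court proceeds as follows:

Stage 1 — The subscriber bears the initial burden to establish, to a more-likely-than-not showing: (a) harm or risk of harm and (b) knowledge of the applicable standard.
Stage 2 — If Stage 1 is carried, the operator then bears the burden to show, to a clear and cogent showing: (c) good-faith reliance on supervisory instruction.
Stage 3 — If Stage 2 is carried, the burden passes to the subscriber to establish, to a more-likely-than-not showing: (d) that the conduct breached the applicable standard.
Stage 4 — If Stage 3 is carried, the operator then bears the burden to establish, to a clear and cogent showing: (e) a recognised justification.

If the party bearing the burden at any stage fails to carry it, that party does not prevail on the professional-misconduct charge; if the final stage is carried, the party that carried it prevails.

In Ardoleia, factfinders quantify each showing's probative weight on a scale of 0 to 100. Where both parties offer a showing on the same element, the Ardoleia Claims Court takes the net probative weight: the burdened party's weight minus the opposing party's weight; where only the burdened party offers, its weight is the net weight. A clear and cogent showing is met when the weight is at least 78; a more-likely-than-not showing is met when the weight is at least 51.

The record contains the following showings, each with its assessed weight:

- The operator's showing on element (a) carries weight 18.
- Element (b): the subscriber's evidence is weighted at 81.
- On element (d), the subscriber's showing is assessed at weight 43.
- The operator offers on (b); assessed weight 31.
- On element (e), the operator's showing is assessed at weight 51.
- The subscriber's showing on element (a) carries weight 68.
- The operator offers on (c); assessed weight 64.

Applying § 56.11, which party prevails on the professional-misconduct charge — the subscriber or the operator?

operator

At Stage 1 the subscriber must meet a more-likely-than-not showing (weight is at least 51): on (a) the weight is 68 less the opposing 18 gives net 50, < 51, so (a) does not meet the standard; on (b) the weight is 81 less the opposing 31 gives net 50, < 51, so (b) does not meet the standard.
  Stage 1 not carried; the subscriber fails its burden.
The operator prevails.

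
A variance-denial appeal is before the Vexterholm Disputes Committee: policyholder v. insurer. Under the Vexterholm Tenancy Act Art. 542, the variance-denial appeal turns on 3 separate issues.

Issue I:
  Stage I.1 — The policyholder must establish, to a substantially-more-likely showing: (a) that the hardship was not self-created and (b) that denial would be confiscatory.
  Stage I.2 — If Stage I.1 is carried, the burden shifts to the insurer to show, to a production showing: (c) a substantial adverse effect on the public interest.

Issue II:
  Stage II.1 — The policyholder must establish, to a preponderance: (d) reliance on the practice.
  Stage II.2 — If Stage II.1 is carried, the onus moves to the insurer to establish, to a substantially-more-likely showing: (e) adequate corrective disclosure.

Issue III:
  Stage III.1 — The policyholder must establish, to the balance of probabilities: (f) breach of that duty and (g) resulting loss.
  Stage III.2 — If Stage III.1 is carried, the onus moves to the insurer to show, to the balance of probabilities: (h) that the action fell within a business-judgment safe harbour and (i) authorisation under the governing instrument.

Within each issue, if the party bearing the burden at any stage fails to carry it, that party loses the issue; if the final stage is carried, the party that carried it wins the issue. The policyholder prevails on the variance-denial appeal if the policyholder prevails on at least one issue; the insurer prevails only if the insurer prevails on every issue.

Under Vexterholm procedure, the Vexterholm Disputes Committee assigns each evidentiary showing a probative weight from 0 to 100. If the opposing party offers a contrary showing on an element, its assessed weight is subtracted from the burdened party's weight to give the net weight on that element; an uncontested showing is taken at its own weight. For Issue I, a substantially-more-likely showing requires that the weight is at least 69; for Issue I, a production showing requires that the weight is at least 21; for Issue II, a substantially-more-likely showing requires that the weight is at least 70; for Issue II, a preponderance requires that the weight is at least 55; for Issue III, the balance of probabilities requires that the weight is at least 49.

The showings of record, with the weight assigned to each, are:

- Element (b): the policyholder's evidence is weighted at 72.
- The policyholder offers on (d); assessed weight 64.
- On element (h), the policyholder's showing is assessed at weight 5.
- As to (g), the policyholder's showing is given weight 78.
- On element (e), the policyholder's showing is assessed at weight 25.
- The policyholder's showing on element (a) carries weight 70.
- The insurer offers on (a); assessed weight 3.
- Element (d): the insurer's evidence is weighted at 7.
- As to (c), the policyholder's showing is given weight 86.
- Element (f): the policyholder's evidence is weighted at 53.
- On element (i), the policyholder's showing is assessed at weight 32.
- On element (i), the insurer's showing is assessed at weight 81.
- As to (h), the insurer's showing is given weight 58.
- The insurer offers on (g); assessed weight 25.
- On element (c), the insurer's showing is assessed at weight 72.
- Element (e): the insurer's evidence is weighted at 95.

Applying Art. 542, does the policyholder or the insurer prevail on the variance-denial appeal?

— Issue I —
Stage I.1 (policyholder, a substantially-more-likely showing, weight is at least 69): (a) net 70−3=67 < 69 — fails; (b) 72 ≥ 69 — meets.
  Not every element is met, so the policyholder fails to carry Stage I.1.
So the insurer prevails on this issue.
— Issue II —
At Stage II.1 the policyholder must meet a preponderance (weight is at least 55): on (d) the weight is 64 less the opposing 7 gives net 57, which does reach 55, so (d) meets the standard.
  All elements met. The burden passes to the insurer.
At Stage II.2 the insurer must meet a substantially-more-likely showing (weight is at least 70): on (e) the weight is 95 less the opposing 25 gives net 70, which does reach 70, so (e) meets the standard.
  Stage II.2 carried; the final stage is satisfied.
All stages carried — the insurer prevails on this issue.
— Issue III —
Stage III.1 — burden on policyholder; standard: the balance of probabilities (weight is at least 49).
    (f): 53 ≥ 49 [met]
    (g): 78 − 25 = 53 ≥ 49 [met]
  Stage III.1 is satisfied; the onus moves to the insurer.
Stage III.2 — burden on insurer; standard: the balance of probabilities (weight is at least 49).
    (h): 58 − 5 = 53 ≥ 49 [met]
    (i): 81 − 32 = 49 ≥ 49 [met]
  Stage III.2 carried; the final stage is satisfied.
All stages carried — the insurer prevails on this issue.
Per-issue: Issue I → insurer; Issue II → insurer; Issue III → insurer. The policyholder must prevail on at least one issue; overall, the insurer prevails.

insurer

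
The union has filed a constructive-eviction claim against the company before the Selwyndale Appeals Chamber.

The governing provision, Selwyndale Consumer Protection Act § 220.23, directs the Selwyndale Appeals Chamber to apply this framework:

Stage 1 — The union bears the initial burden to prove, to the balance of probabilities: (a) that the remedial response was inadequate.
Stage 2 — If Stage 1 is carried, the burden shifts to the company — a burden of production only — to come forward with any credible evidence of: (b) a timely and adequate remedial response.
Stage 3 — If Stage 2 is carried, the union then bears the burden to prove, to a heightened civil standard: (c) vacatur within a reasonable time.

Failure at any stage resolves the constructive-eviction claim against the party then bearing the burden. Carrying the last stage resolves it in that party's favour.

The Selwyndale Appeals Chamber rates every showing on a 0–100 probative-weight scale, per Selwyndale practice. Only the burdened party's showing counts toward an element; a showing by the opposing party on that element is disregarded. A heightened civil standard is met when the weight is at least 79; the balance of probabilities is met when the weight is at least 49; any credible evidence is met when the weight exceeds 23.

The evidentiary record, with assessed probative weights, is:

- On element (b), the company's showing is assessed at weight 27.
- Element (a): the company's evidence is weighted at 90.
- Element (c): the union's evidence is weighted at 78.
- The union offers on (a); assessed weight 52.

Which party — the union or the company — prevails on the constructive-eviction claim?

Stage 1 — burden on union; standard: the balance of probabilities (weight is at least 49).
    (a): 52 (company's 90 disregarded) ≥ 49 [met]
  Stage 1 is satisfied; the onus moves to the company.
Stage 2 — burden on company; standard: any credible evidence (weight exceeds 23).
    (b): 27 > 23 [met]
  The company carries Stage 2; the union now bears the burden.
Stage 3 — burden on union; standard: a heightened civil standard (weight is at least 79).
    (c): 78 < 79 [not met]
  The union does not carry Stage 3.
The company prevails.

company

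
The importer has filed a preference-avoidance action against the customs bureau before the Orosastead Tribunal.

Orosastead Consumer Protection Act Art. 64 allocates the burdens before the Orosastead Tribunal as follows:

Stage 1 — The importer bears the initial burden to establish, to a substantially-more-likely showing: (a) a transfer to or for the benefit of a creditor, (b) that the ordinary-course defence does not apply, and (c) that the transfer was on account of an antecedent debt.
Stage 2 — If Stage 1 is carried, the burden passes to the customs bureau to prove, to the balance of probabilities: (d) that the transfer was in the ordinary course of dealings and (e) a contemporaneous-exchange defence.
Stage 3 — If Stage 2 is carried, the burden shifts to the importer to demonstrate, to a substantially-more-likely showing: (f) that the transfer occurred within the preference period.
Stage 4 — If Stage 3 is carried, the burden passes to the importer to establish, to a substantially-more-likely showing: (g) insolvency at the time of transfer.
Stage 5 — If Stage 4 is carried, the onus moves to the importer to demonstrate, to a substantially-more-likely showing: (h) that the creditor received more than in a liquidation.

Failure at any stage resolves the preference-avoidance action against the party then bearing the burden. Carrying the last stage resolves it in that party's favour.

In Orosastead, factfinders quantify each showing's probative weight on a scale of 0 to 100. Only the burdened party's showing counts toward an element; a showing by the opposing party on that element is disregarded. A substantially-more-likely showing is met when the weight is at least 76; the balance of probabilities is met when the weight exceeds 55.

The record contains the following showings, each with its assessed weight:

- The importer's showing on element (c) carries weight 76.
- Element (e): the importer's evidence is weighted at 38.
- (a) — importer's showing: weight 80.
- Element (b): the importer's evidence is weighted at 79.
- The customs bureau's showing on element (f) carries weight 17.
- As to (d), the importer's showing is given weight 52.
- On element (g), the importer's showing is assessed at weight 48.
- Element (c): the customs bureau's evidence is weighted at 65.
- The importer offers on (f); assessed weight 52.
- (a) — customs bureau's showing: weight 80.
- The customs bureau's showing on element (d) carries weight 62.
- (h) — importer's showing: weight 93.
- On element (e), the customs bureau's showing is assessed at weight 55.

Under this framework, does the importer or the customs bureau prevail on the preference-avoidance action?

importer

Stage 1 (importer, a substantially-more-likely showing, weight is at least 76): (a) 80 (customs bureau's 80 disregarded) ≥ 76 — meets; (b) 79 ≥ 76 — meets; (c) 76 (customs bureau's 65 disregarded) ≥ 76 — meets.
  The importer carries Stage 1; the customs bureau now bears the burden.
Stage 2 (customs bureau, the balance of probabilities, weight exceeds 55): (d) 62 (importer's 52 disregarded) > 55 — meets; (e) 55 (importer's 38 disregarded) ≤ 55 — fails.
  The customs bureau does not carry Stage 2.
The importer prevails.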